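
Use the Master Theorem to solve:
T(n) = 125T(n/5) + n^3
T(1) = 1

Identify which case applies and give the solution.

a=125, b=5, f(n)=n^3. log_5(125) = 3. Since c=3 = 3, Case 2 applies: T(n) = Θ(n^log_b(a) · log n) = O(n^3 log n).

Answer: O(n^3 log n) - Case 2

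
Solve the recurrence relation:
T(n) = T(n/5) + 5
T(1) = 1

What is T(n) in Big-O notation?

Each step divides n by 5 and adds 5. After log_5(n) steps we reach T(1)=1. So T(n) = 5·log_5(n) + 1 = O(log n).

Answer: O(log n)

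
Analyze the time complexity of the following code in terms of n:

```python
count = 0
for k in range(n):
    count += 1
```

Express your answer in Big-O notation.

Each loop level contributes: n. Multiplying the contributions gives O(n).

Answer: O(n)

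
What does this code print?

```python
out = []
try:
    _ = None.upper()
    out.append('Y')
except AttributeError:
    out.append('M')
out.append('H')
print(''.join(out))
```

Execution trace: 'M' (except AttributeError) → 'H' (after the try/except). Output: MH

Answer: MH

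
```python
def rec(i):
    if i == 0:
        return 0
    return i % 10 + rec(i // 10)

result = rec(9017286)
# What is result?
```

Sum of digits of 9017286: 6 + 8 + 2 + 7 + 1 + 0 + 9 = 33

Answer: 33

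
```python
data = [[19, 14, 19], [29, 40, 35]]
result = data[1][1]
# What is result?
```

Trace:
`data = [[19, 14, 19], [29, 40, 35]]` → data = [[19, 14, 19], [29, 40, 35]]
`result = data[1][1]` → result = 40
So result = 40

Answer: 40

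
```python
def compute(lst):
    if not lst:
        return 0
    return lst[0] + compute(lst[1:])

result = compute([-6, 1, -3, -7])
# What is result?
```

(-6) + 1 + (-3) + (-7) + 0 = -15

Answer: -15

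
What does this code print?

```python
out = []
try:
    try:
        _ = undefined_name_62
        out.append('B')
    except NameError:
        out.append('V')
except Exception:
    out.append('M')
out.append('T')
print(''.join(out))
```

Execution trace: 'V' (inner except NameError) → 'T' (after the try/except). Output: VT

Answer: VT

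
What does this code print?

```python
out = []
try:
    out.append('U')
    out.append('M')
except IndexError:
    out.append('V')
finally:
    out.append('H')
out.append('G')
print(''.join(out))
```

Execution trace: 'U' (try body) → 'M' (try body, no exception) → 'H' (finally) → 'G' (after the try/except). Output: UMHG

Answer: UMHG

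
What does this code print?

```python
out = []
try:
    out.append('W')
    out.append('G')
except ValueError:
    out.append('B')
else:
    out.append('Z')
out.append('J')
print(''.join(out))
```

Execution trace: 'W' (try body) → 'G' (try body, no exception) → 'Z' (else) → 'J' (after the try/except). Output: WGZJ

Answer: WGZJ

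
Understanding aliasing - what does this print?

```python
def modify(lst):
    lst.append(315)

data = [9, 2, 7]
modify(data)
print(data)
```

Key concept: function modifies passed list.
Step by step:
`data = [9, 2, 7]` → data = [9, 2, 7]
`modify(data)` → data = [9, 2, 7, 315]
`print(data)` → prints [9, 2, 7, 315]

Answer: [9, 2, 7, 315]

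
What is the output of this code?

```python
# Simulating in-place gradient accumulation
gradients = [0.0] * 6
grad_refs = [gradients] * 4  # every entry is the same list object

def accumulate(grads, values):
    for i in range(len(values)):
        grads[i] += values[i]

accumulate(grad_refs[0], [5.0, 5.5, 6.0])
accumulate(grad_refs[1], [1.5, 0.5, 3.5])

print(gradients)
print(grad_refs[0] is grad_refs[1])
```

Key concept: gradient accumulation aliasing.
Step by step:
`gradients = [0.0] * 6` → gradients = [0.0, 0.0, 0.0, 0.0, 0.0, 0.0]
`grad_refs = [gradients] * 4` → grad_refs = [[0.0, 0.0, 0.0, 0.0, 0.0, 0.0], [0.0, 0.0, 0.0, 0.0, 0.0, 0.0], [0.0, 0.0, 0.0, 0.0, 0.0, 0.0], [0.0, 0.0, 0.0, 0.0, 0.0, 0.0]]
`accumulate(grad_refs[0], [5.0, 5.5, 6.0])` → gradients = [5.0, 5.5, 6.0, 0.0, 0.0, 0.0]; grad_refs = [[5.0, 5.5, 6.0, 0.0, 0.0, 0.0], [5.0, 5.5, 6.0, 0.0, 0.0, 0.0], [5.0, 5.5, 6.0, 0.0, 0.0, 0.0], [5.0, 5.5, 6.0, 0.0, 0.0, 0.0]]
`accumulate(grad_refs[1], [1.5, 0.5, 3.5])` → gradients = [6.5, 6.0, 9.5, 0.0, 0.0, 0.0]; grad_refs = [[6.5, 6.0, 9.5, 0.0, 0.0, 0.0], [6.5, 6.0, 9.5, 0.0, 0.0, 0.0], [6.5, 6.0, 9.5, 0.0, 0.0, 0.0], [6.5, 6.0, 9.5, 0.0, 0.0, 0.0]]
`print(gradients)` → prints [6.5, 6.0, 9.5, 0.0, 0.0, 0.0]
`print(grad_refs[0] is grad_refs[1])` → prints True

Answer:
[6.5, 6.0, 9.5, 0.0, 0.0, 0.0]
True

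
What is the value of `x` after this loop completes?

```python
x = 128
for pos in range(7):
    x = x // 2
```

Halve 7 times: 128 // 2^7 = 1
`x` takes the values: 128 → 64 → 32 → 16 → 8 → 4 → 2 → 1

Answer: 1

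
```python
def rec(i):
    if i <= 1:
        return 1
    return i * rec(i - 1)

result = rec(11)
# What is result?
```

rec(11) = 11 * 10 * 9 * 8 * 7 * 6 * 5 * 4 * 3 * 2 * 1 = 39916800

Answer: 39916800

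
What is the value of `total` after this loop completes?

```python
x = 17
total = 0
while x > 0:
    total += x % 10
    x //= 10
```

Sum digits of 17
`total` takes the values: 0 → 7 → 8

Answer: 8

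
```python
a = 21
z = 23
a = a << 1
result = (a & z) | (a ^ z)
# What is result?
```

Trace:
`a = 21` → a = 21
`z = 23` → z = 23
`a = a << 1` → a = 42
`result = (a & z) | (a ^ z)` → result = 63
So result = 63

Answer: 63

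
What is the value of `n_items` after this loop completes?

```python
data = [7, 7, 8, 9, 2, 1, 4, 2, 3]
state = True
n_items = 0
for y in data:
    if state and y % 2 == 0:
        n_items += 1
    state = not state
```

Count even values at even positions
`n_items` takes the values: 0 → 1 → 2 → 3

Answer: 3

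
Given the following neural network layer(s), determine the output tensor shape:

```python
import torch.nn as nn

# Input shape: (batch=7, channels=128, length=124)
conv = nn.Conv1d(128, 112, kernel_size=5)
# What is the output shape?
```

Input: (7, 128, 124) -> Output: (7, 112, 120)

Answer: (7, 112, 120)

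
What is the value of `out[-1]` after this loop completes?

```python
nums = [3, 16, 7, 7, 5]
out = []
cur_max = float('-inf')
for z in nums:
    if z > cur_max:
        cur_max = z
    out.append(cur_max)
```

Running max ends at 16
`out` takes the values: [] → [3] → [3, 16] → [3, 16, 16] → [3, 16, 16, 16] → [3, 16, 16, 16, 16]
So `out[-1]` = 16

Answer: 16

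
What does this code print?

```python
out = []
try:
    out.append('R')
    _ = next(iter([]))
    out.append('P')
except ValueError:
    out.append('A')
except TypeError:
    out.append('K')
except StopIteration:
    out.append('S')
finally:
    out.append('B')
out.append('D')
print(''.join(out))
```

Execution trace: 'R' (try body) → 'S' (except StopIteration) → 'B' (finally) → 'D' (after the try/except). Output: RSBD

Answer: RSBD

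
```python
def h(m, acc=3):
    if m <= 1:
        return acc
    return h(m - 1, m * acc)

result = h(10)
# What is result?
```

Accumulator trace (n, acc): (10, 3) -> (9, 30) -> (8, 270) -> (7, 2160) -> (6, 15120) -> (5, 90720) -> (4, 453600) -> (3, 1814400) -> (2, 5443200) -> (1, 10886400) -> return 10886400

Answer: 10886400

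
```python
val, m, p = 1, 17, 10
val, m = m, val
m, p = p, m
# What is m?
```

Trace:
`val, m, p = 1, 17, 10` → val = 1; m = 17; p = 10
`val, m = m, val` → val = 17; m = 1
`m, p = p, m` → m = 10; p = 1
So m = 10

Answer: 10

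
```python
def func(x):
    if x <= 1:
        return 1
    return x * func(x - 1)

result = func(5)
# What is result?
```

func(5) = 5 * 4 * 3 * 2 * 1 = 120

Answer: 120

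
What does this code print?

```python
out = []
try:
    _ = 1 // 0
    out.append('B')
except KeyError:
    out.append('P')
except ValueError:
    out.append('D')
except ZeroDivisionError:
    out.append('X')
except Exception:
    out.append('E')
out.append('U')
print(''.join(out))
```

Execution trace: 'X' (except ZeroDivisionError) → 'U' (after the try/except). Output: XU

Answer: XU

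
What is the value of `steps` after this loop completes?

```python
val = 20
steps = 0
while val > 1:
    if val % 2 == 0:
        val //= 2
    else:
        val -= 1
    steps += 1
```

Steps to reduce 20 to 1
`steps` takes the values: 0 → 1 → 2 → 3 → 4 → 5

Answer: 5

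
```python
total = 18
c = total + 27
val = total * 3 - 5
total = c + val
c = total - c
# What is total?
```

Trace:
`total = 18` → total = 18
`c = total + 27` → c = 45
`val = total * 3 - 5` → val = 49
`total = c + val` → total = 94
`c = total - c` → c = 49
So total = 94

Answer: 94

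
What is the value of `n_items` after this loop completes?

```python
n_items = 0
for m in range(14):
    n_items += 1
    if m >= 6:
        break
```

Loop breaks when m reaches 6, n_items is 7
`n_items` takes the values: 0 → 1 → 2 → 3 → 4 → 5 → 6 → 7

Answer: 7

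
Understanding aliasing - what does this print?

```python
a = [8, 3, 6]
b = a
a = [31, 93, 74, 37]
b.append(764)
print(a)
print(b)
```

Key concept: rebinding vs mutation: a is rebound to a new list, b still points at the original.
Step by step:
`a = [8, 3, 6]` → a = [8, 3, 6]
`b = a` → b = [8, 3, 6] (same object as a)
`a = [31, 93, 74, 37]` → a = [31, 93, 74, 37]
`b.append(764)` → b = [8, 3, 6, 764]
`print(a)` → prints [31, 93, 74, 37]
`print(b)` → prints [8, 3, 6, 764]

Answer:
[31, 93, 74, 37]
[8, 3, 6, 764]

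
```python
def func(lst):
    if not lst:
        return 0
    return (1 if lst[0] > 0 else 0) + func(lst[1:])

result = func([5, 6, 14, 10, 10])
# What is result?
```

Count of positive elements in [5, 6, 14, 10, 10] = 5

Answer: 5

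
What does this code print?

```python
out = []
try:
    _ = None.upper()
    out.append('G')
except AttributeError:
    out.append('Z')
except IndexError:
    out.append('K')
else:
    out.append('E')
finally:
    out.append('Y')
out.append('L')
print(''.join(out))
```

Execution trace: 'Z' (except AttributeError) → 'Y' (finally) → 'L' (after the try/except). Output: ZYL

Answer: ZYL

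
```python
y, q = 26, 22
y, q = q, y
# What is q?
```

Trace:
`y, q = 26, 22` → y = 26; q = 22
`y, q = q, y` → y = 22; q = 26
So q = 26

Answer: 26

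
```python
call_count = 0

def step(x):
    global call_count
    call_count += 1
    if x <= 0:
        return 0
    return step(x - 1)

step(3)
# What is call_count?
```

Linear recursion stepping by 1: 4 calls from x=3 down to ≤0.

Answer: 4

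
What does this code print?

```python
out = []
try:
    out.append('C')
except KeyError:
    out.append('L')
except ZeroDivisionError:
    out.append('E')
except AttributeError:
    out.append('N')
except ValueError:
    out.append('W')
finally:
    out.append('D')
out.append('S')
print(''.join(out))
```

Execution trace: 'C' (try body, no exception) → 'D' (finally) → 'S' (after the try/except). Output: CDS

Answer: CDS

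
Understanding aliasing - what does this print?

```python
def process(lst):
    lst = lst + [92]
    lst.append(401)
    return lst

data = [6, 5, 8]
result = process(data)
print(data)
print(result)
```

Key concept: rebinding parameter vs mutation.
Step by step:
`data = [6, 5, 8]` → data = [6, 5, 8]
`result = process(data)` → result = [6, 5, 8, 92, 401]
`print(data)` → prints [6, 5, 8]
`print(result)` → prints [6, 5, 8, 92, 401]

Answer:
[6, 5, 8]
[6, 5, 8, 92, 401]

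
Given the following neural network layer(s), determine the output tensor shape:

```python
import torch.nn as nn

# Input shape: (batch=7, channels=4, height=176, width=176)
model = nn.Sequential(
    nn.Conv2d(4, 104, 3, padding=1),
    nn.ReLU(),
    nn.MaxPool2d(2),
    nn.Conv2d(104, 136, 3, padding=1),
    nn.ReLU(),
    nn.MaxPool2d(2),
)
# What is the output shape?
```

Input: (7, 4, 176, 176) -> after first Conv2d: (7, 104, 176, 176) -> after first MaxPool2d: (7, 104, 88, 88) -> after second Conv2d: (7, 136, 88, 88) -> Output: (7, 136, 44, 44)

Answer: (7, 136, 44, 44)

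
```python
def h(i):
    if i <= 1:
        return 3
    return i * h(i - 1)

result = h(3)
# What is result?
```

h(3) = 3 * 2 * 3 = 18

Answer: 18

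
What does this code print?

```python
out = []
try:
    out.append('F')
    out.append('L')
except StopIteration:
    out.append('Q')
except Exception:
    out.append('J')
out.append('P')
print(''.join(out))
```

Execution trace: 'F' (try body) → 'L' (try body, no exception) → 'P' (after the try/except). Output: FLP

Answer: FLP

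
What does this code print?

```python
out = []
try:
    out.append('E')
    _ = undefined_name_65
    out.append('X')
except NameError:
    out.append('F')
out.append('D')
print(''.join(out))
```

Execution trace: 'E' (try body) → 'F' (except NameError) → 'D' (after the try/except). Output: EFD

Answer: EFD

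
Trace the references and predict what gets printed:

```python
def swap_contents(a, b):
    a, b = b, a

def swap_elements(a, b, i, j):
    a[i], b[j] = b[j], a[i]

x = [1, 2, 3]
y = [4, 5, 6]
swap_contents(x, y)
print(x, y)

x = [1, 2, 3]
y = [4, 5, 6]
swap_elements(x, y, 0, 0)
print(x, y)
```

Key concept: parameter rebinding vs mutation.
Step by step:
`x = [1, 2, 3]` → x = [1, 2, 3]
`y = [4, 5, 6]` → y = [4, 5, 6]
`swap_contents(x, y)` → no visible change to tracked variables
`print(x, y)` → prints [1, 2, 3] [4, 5, 6]
`x = [1, 2, 3]` → x = [1, 2, 3]
`y = [4, 5, 6]` → y = [4, 5, 6]
`swap_elements(x, y, 0, 0)` → x = [4, 2, 3]; y = [1, 5, 6]
`print(x, y)` → prints [4, 2, 3] [1, 5, 6]

Answer:
[1, 2, 3] [4, 5, 6]
[4, 2, 3] [1, 5, 6]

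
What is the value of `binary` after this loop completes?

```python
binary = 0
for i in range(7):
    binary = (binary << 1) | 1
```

Build 7 consecutive 1-bits: 0b1111111
`binary` takes the values: 0 → 1 → 3 → 7 → 15 → 31 → 63 → 127

Answer: 127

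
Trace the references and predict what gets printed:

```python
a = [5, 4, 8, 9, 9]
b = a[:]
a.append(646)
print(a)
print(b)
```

Key concept: slice [:] creates copy.
Step by step:
`a = [5, 4, 8, 9, 9]` → a = [5, 4, 8, 9, 9]
`b = a[:]` → b = [5, 4, 8, 9, 9]
`a.append(646)` → a = [5, 4, 8, 9, 9, 646]
`print(a)` → prints [5, 4, 8, 9, 9, 646]
`print(b)` → prints [5, 4, 8, 9, 9]

Answer:
[5, 4, 8, 9, 9, 646]
[5, 4, 8, 9, 9]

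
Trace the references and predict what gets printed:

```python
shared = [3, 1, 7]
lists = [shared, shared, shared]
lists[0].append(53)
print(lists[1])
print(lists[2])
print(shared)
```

Key concept: list of same reference.
Step by step:
`shared = [3, 1, 7]` → shared = [3, 1, 7]
`lists = [shared, shared, shared]` → lists = [[3, 1, 7], [3, 1, 7], [3, 1, 7]]
`lists[0].append(53)` → shared = [3, 1, 7, 53]; lists = [[3, 1, 7, 53], [3, 1, 7, 53], [3, 1, 7, 53]]
`print(lists[1])` → prints [3, 1, 7, 53]
`print(lists[2])` → prints [3, 1, 7, 53]
`print(shared)` → prints [3, 1, 7, 53]

Answer:
[3, 1, 7, 53]
[3, 1, 7, 53]
[3, 1, 7, 53]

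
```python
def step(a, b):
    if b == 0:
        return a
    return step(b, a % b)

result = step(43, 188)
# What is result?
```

step(43, 188) -> step(188, 43) -> step(43, 16) -> step(16, 11) -> step(11, 5) -> step(5, 1) -> step(1, 0) -> 1

Answer: 1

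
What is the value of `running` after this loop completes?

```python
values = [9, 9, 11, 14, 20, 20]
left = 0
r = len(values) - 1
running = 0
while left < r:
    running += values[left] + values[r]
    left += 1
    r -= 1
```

Sum of pairs from ends
`running` takes the values: 0 → 29 → 58 → 83

Answer: 83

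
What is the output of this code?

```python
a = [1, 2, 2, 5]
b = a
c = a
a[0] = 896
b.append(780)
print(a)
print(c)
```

Key concept: multiple aliases.
Step by step:
`a = [1, 2, 2, 5]` → a = [1, 2, 2, 5]
`b = a` → b = [1, 2, 2, 5] (same object as a)
`c = a` → c = [1, 2, 2, 5] (same object as a, b)
`a[0] = 896` → a = [896, 2, 2, 5] (same object as b, c); b = [896, 2, 2, 5] (same object as a, c); c = [896, 2, 2, 5] (same object as a, b)
`b.append(780)` → a = [896, 2, 2, 5, 780] (same object as b, c); b = [896, 2, 2, 5, 780] (same object as a, c); c = [896, 2, 2, 5, 780] (same object as a, b)
`print(a)` → prints [896, 2, 2, 5, 780]
`print(c)` → prints [896, 2, 2, 5, 780]

Answer:
[896, 2, 2, 5, 780]
[896, 2, 2, 5, 780]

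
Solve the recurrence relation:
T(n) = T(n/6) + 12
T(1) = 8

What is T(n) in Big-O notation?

Each step divides n by 6 and adds 12. After log_6(n) steps we reach T(1)=8. So T(n) = 12·log_6(n) + 8 = O(log n).

Answer: O(log n)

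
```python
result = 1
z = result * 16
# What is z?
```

Trace:
`result = 1` → result = 1
`z = result * 16` → z = 16
So z = 16

Answer: 16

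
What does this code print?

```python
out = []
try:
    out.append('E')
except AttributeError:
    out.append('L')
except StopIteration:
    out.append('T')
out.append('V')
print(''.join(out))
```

Execution trace: 'E' (try body, no exception) → 'V' (after the try/except). Output: EV

Answer: EV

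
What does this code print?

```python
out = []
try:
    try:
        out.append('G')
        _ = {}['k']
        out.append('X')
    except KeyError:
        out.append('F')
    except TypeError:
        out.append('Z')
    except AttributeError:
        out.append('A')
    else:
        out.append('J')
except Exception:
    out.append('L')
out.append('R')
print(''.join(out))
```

Execution trace: 'G' (inner try body) → 'F' (inner except KeyError) → 'R' (after the try/except). Output: GFR

Answer: GFR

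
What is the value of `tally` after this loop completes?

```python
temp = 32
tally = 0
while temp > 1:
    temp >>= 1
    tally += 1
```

Count right shifts until 1
`tally` takes the values: 0 → 1 → 2 → 3 → 4 → 5

Answer: 5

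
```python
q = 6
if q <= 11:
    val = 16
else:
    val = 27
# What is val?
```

Trace:
`q = 6` → q = 6
`if q <= 11: ...` → q <= 11 is True → val = 16
So val = 16

Answer: 16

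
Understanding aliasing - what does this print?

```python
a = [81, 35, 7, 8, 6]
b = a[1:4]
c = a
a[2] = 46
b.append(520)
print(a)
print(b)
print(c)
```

Key concept: slice vs alias.
Step by step:
`a = [81, 35, 7, 8, 6]` → a = [81, 35, 7, 8, 6]
`b = a[1:4]` → b = [35, 7, 8]
`c = a` → c = [81, 35, 7, 8, 6] (same object as a)
`a[2] = 46` → a = [81, 35, 46, 8, 6] (same object as c); c = [81, 35, 46, 8, 6] (same object as a)
`b.append(520)` → b = [35, 7, 8, 520]
`print(a)` → prints [81, 35, 46, 8, 6]
`print(b)` → prints [35, 7, 8, 520]
`print(c)` → prints [81, 35, 46, 8, 6]

Answer:
[81, 35, 46, 8, 6]
[35, 7, 8, 520]
[81, 35, 46, 8, 6]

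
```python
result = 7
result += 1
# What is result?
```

Trace:
`result = 7` → result = 7
`result += 1` → result = 8
So result = 8

Answer: 8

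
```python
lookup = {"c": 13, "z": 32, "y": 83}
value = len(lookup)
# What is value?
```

Trace:
`lookup = {"c": 13, "z": 32, "y": 83}` → lookup = {'c': 13, 'z': 32, 'y': 83}
`value = len(lookup)` → value = 3
So value = 3

Answer: 3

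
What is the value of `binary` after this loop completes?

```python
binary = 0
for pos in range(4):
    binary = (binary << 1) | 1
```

Build 4 consecutive 1-bits: 0b1111
`binary` takes the values: 0 → 1 → 3 → 7 → 15

Answer: 15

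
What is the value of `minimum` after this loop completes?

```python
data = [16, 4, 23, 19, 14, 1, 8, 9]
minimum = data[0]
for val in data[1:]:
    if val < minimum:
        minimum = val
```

Minimum of [16, 4, 23, 19, 14, 1, 8, 9]
`minimum` takes the values: 16 → 4 → 1

Answer: 1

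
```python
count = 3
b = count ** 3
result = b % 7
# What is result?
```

Trace:
`count = 3` → count = 3
`b = count ** 3` → b = 27
`result = b % 7` → result = 6
So result = 6

Answer: 6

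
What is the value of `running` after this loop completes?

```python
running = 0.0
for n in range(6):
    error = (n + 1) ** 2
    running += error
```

Sum of squared losses 1² + 2² + ... + 6²
`running` takes the values: 0.0 → 1.0 → 5.0 → 14.0 → 30.0 → 55.0 → 91.0

Answer: 91.0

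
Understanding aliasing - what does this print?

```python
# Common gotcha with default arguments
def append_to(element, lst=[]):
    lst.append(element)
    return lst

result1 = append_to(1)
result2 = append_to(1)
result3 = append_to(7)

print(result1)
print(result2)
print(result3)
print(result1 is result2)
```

Key concept: mutable default argument gotcha.
Step by step:
`result1 = append_to(1)` → result1 = [1]
`result2 = append_to(1)` → result1 = [1, 1] (same object as result2); result2 = [1, 1] (same object as result1)
`result3 = append_to(7)` → result1 = [1, 1, 7] (same object as result2, result3); result2 = [1, 1, 7] (same object as result1, result3); result3 = [1, 1, 7] (same object as result1, result2)
`print(result1)` → prints [1, 1, 7]
`print(result2)` → prints [1, 1, 7]
`print(result3)` → prints [1, 1, 7]
`print(result1 is result2)` → prints True

Answer:
[1, 1, 7]
[1, 1, 7]
[1, 1, 7]
True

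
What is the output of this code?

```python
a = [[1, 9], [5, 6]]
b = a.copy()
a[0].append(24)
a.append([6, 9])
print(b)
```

Key concept: shallow copy with nested lists.
Step by step:
`a = [[1, 9], [5, 6]]` → a = [[1, 9], [5, 6]]
`b = a.copy()` → b = [[1, 9], [5, 6]]
`a[0].append(24)` → a = [[1, 9, 24], [5, 6]]; b = [[1, 9, 24], [5, 6]]
`a.append([6, 9])` → a = [[1, 9, 24], [5, 6], [6, 9]]
`print(b)` → prints [[1, 9, 24], [5, 6]]

Answer: [[1, 9, 24], [5, 6]]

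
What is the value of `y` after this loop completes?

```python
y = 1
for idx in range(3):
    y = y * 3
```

Multiply by 3, 3 times: 1 * 3^3 = 27
`y` takes the values: 1 → 3 → 9 → 27

Answer: 27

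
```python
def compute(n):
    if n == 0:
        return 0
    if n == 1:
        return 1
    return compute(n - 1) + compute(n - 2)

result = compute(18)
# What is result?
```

Build up from base cases: compute(0)=0, compute(1)=1, compute(2)=1, compute(3)=2, compute(4)=3, compute(5)=5, compute(6)=8, ..., compute(18)=2584

Answer: 2584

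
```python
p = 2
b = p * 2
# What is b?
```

Trace:
`p = 2` → p = 2
`b = p * 2` → b = 4
So b = 4

Answer: 4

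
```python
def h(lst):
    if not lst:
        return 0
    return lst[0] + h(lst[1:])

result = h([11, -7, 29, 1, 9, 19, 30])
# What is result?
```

11 + (-7) + 29 + 1 + 9 + 19 + 30 + 0 = 92

Answer: 92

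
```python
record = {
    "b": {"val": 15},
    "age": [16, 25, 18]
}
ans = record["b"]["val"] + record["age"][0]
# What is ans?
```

Trace:
`record = { ...` → record = {'b': {'val': 15}, 'age': [16, 25, 18]}
`ans = record["b"]["val"] + record["age"][0]` → ans = 31
So ans = 31

Answer: 31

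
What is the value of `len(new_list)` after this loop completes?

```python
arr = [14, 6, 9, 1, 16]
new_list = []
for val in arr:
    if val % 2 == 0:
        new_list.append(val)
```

Count even numbers in [14, 6, 9, 1, 16]
`new_list` takes the values: [] → [14] → [14, 6] → [14, 6, 16]
So `len(new_list)` = 3

Answer: 3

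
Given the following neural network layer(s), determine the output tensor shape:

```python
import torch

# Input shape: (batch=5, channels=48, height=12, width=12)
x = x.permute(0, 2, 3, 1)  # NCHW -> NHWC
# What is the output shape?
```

Input: (5, 48, 12, 12) -> Output: (5, 12, 12, 48)

Answer: (5, 12, 12, 48)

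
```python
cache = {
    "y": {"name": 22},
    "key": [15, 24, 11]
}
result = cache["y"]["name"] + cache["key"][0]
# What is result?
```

Trace:
`cache = { ...` → cache = {'y': {'name': 22}, 'key': [15, 24, 11]}
`result = cache["y"]["name"] + cache["key"][0]` → result = 37
So result = 37

Answer: 37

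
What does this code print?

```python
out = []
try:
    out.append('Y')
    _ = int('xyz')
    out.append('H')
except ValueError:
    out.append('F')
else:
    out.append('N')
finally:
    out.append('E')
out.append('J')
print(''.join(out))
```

Execution trace: 'Y' (try body) → 'F' (except ValueError) → 'E' (finally) → 'J' (after the try/except). Output: YFEJ

Answer: YFEJ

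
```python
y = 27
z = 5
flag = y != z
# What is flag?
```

Trace:
`y = 27` → y = 27
`z = 5` → z = 5
`flag = y != z` → flag = True
So flag = True

Answer: True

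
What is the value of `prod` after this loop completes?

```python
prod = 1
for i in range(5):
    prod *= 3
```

3^5 = 243
`prod` takes the values: 1 → 3 → 9 → 27 → 81 → 243

Answer: 243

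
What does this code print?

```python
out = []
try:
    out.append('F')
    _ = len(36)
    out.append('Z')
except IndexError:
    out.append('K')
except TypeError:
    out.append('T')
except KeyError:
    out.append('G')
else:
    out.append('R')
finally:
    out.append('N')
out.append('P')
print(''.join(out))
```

Execution trace: 'F' (try body) → 'T' (except TypeError) → 'N' (finally) → 'P' (after the try/except). Output: FTNP

Answer: FTNP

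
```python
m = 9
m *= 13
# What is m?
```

Trace:
`m = 9` → m = 9
`m *= 13` → m = 117
So m = 117

Answer: 117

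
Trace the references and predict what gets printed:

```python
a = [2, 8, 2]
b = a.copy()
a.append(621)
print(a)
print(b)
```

Key concept: list.copy() creates independent copy.
Step by step:
`a = [2, 8, 2]` → a = [2, 8, 2]
`b = a.copy()` → b = [2, 8, 2]
`a.append(621)` → a = [2, 8, 2, 621]
`print(a)` → prints [2, 8, 2, 621]
`print(b)` → prints [2, 8, 2]

Answer:
[2, 8, 2, 621]
[2, 8, 2]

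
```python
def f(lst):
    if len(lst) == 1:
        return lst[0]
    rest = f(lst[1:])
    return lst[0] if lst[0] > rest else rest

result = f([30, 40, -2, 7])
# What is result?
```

Recursive max over [30, 40, -2, 7] = 40

Answer: 40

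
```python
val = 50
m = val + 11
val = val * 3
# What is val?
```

Trace:
`val = 50` → val = 50
`m = val + 11` → m = 61
`val = val * 3` → val = 150
So val = 150

Answer: 150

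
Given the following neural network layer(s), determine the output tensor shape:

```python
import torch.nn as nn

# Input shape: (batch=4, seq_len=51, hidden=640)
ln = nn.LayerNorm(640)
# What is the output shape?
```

Input: (4, 51, 640) -> Output: (4, 51, 640)

Answer: (4, 51, 640)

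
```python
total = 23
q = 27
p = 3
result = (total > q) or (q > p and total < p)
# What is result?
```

Trace:
`total = 23` → total = 23
`q = 27` → q = 27
`p = 3` → p = 3
`result = (total > q) or (q > p and total < p)` → result = False
So result = False

Answer: False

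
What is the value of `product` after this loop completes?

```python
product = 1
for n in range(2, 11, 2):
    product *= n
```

Product of even numbers 2 to 10
`product` takes the values: 1 → 2 → 8 → 48 → 384 → 3840

Answer: 3840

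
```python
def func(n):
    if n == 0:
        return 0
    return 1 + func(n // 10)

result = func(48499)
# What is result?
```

Count of digits of 48499: 5

Answer: 5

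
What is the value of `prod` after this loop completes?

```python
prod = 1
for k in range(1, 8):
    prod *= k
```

7! = 5040
`prod` takes the values: 1 → 2 → 6 → 24 → 120 → 720 → 5040

Answer: 5040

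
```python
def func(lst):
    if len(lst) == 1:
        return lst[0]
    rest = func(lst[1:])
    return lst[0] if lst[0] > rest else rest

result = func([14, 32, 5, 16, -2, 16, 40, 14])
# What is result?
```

Recursive max over [14, 32, 5, 16, -2, 16, 40, 14] = 40

Answer: 40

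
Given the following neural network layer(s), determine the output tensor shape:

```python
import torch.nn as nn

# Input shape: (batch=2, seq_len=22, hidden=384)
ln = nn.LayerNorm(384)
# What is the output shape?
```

Input: (2, 22, 384) -> Output: (2, 22, 384)

Answer: (2, 22, 384)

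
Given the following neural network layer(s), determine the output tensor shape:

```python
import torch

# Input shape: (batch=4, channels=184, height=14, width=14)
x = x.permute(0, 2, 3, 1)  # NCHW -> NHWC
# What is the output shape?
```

Input: (4, 184, 14, 14) -> Output: (4, 14, 14, 184)

Answer: (4, 14, 14, 184)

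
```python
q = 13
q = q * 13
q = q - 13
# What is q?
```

Trace:
`q = 13` → q = 13
`q = q * 13` → q = 169
`q = q - 13` → q = 156
So q = 156

Answer: 156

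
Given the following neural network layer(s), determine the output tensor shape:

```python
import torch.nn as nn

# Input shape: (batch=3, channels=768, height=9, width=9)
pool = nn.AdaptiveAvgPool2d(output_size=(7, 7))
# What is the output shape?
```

Input: (3, 768, 9, 9) -> Output: (3, 768, 7, 7)

Answer: (3, 768, 7, 7)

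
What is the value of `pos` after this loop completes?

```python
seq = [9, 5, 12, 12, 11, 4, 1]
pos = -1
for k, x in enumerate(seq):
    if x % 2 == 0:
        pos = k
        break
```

First even number index in [9, 5, 12, 12, 11, 4, 1]
`pos` takes the values: -1 → 2

Answer: 2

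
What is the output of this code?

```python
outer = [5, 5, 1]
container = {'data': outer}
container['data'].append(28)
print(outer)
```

Key concept: dict holds reference to list.
Step by step:
`outer = [5, 5, 1]` → outer = [5, 5, 1]
`container = {'data': outer}` → container = {'data': [5, 5, 1]}
`container['data'].append(28)` → outer = [5, 5, 1, 28]; container = {'data': [5, 5, 1, 28]}
`print(outer)` → prints [5, 5, 1, 28]

Answer: [5, 5, 1, 28]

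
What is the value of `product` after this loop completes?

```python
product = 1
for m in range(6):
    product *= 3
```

3^6 = 729
`product` takes the values: 1 → 3 → 9 → 27 → 81 → 243 → 729

Answer: 729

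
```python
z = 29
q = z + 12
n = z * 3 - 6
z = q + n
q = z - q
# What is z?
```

Trace:
`z = 29` → z = 29
`q = z + 12` → q = 41
`n = z * 3 - 6` → n = 81
`z = q + n` → z = 122
`q = z - q` → q = 81
So z = 122

Answer: 122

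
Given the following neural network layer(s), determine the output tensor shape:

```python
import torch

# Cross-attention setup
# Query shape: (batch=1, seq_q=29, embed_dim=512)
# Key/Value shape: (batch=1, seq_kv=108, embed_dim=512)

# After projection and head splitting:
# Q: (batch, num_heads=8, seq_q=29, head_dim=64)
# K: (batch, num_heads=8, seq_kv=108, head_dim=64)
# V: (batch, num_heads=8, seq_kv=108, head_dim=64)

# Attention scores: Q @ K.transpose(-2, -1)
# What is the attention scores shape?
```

Input: (1, 29, 512) -> Output: (1, 8, 29, 108)

Answer: (1, 8, 29, 108)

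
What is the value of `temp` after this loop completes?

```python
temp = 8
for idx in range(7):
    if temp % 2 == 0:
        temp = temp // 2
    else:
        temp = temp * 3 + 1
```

Collatz-style transformation from 8
`temp` takes the values: 8 → 4 → 2 → 1 → 4 → 2 → 1 → 4

Answer: 4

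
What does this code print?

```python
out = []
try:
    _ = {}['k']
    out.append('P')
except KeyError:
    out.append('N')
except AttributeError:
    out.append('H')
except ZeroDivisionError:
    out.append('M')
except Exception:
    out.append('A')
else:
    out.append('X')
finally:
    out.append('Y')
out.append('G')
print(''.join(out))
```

Execution trace: 'N' (except KeyError) → 'Y' (finally) → 'G' (after the try/except). Output: NYG

Answer: NYG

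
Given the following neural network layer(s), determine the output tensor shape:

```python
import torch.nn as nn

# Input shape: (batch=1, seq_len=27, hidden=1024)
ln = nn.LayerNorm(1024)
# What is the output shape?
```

Input: (1, 27, 1024) -> Output: (1, 27, 1024)

Answer: (1, 27, 1024)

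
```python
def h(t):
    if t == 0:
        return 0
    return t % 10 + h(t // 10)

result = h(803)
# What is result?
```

Sum of digits of 803: 3 + 0 + 8 = 11

Answer: 11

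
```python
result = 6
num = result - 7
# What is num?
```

Trace:
`result = 6` → result = 6
`num = result - 7` → num = -1
So num = -1

Answer: -1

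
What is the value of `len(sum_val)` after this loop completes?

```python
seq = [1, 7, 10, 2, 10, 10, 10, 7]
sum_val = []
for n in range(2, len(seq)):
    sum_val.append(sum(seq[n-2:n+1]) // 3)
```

Number of 3-element averages
`sum_val` takes the values: [] → [6] → [6, 6] → [6, 6, 7] → [6, 6, 7, 7] → [6, 6, 7, 7, 10] → [6, 6, 7, 7, 10, 9]
So `len(sum_val)` = 6

Answer: 6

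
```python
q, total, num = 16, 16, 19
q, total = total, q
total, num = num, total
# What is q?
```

Trace:
`q, total, num = 16, 16, 19` → q = 16; total = 16; num = 19
`q, total = total, q` → q = 16; total = 16
`total, num = num, total` → total = 19; num = 16
So q = 16

Answer: 16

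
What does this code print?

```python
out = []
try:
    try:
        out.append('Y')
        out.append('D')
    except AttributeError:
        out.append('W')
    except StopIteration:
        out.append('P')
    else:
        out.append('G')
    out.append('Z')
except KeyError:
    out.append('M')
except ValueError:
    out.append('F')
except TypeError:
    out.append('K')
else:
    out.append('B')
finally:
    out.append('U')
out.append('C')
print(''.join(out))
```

Execution trace: 'Y' (inner try body) → 'D' (inner try body, no exception) → 'G' (inner else) → 'Z' (try body, no exception) → 'B' (else) → 'U' (finally) → 'C' (after the try/except). Output: YDGZBUC

Answer: YDGZBUC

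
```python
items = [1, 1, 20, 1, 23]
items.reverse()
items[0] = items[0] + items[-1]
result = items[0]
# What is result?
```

Trace:
`items = [1, 1, 20, 1, 23]` → items = [1, 1, 20, 1, 23]
`items.reverse()` → items = [23, 1, 20, 1, 1]
`items[0] = items[0] + items[-1]` → items = [24, 1, 20, 1, 1]
`result = items[0]` → result = 24
So result = 24

Answer: 24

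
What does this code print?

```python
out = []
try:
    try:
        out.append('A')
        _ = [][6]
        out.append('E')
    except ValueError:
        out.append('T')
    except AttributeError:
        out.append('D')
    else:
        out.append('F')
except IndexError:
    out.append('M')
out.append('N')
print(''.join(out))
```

Execution trace: 'A' (inner try body) → 'M' (outer except IndexError) → 'N' (after the try/except). Output: AMN

Answer: AMN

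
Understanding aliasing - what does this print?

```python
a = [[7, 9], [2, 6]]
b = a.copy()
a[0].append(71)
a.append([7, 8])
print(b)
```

Key concept: shallow copy with nested lists.
Step by step:
`a = [[7, 9], [2, 6]]` → a = [[7, 9], [2, 6]]
`b = a.copy()` → b = [[7, 9], [2, 6]]
`a[0].append(71)` → a = [[7, 9, 71], [2, 6]]; b = [[7, 9, 71], [2, 6]]
`a.append([7, 8])` → a = [[7, 9, 71], [2, 6], [7, 8]]
`print(b)` → prints [[7, 9, 71], [2, 6]]

Answer: [[7, 9, 71], [2, 6]]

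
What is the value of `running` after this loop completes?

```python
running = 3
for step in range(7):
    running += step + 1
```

Start at 3, add 1 to 7 = 31
`running` takes the values: 3 → 4 → 6 → 9 → 13 → 18 → 24 → 31

Answer: 31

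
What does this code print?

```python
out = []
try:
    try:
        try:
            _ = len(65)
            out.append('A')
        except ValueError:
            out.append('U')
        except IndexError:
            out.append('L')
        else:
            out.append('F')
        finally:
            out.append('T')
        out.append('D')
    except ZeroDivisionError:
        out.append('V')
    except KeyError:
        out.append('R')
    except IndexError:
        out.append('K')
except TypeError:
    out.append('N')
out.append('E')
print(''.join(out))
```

Execution trace: 'T' (inner finally) → 'N' (outer except TypeError) → 'E' (after the try/except). Output: TNE

Answer: TNE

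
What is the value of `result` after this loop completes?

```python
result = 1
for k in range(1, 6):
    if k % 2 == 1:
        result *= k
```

Product of odd numbers 1 to 5
`result` takes the values: 1 → 3 → 15

Answer: 15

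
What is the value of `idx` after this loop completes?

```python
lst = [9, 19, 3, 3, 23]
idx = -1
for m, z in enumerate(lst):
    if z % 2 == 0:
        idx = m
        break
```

First even number index in [9, 19, 3, 3, 23]
`idx` takes the values: -1

Answer: -1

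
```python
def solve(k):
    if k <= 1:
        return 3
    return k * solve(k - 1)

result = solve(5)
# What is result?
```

solve(5) = 5 * 4 * 3 * 2 * 3 = 360

Answer: 360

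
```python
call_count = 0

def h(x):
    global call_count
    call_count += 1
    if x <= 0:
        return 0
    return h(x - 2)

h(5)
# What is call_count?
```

Linear recursion stepping by 2: 4 calls from x=5 down to ≤0.

Answer: 4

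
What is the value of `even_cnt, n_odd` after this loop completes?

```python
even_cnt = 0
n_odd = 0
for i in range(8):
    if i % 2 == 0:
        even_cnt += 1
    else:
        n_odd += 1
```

Count evens and odds in range(8)
`even_cnt, n_odd` takes the values: (0, 0) → (1, 0) → (1, 1) → (2, 1) → (2, 2) → (3, 2) → (3, 3) → (4, 3) → (4, 4)

Answer: 4, 4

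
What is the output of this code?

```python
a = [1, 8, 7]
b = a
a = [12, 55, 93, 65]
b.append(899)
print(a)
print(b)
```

Key concept: rebinding vs mutation: a is rebound to a new list, b still points at the original.
Step by step:
`a = [1, 8, 7]` → a = [1, 8, 7]
`b = a` → b = [1, 8, 7] (same object as a)
`a = [12, 55, 93, 65]` → a = [12, 55, 93, 65]
`b.append(899)` → b = [1, 8, 7, 899]
`print(a)` → prints [12, 55, 93, 65]
`print(b)` → prints [1, 8, 7, 899]

Answer:
[12, 55, 93, 65]
[1, 8, 7, 899]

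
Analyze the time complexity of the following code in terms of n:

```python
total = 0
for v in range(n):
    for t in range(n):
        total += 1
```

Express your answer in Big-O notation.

Each loop level contributes: n × n. Multiplying the contributions gives O(n^2).

Answer: O(n^2)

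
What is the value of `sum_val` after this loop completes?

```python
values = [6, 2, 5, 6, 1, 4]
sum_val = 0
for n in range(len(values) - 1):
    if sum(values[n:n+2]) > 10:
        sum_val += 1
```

Count windows with sum > 10
`sum_val` takes the values: 0 → 1

Answer: 1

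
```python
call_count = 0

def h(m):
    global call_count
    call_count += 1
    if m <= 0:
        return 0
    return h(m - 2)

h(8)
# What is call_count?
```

Linear recursion stepping by 2: 5 calls from m=8 down to ≤0.

Answer: 5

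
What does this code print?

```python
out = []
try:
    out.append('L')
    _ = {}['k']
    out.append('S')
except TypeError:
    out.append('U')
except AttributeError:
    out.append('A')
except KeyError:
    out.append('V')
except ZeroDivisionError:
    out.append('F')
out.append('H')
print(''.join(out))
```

Execution trace: 'L' (try body) → 'V' (except KeyError) → 'H' (after the try/except). Output: LVH

Answer: LVH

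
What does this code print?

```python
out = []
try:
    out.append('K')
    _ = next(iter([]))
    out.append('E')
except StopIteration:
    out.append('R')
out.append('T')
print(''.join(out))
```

Execution trace: 'K' (try body) → 'R' (except StopIteration) → 'T' (after the try/except). Output: KRT

Answer: KRT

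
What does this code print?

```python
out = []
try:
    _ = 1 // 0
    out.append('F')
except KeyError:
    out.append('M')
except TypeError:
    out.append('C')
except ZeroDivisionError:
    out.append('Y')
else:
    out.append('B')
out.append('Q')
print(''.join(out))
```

Execution trace: 'Y' (except ZeroDivisionError) → 'Q' (after the try/except). Output: YQ

Answer: YQ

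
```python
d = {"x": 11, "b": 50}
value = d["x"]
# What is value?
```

Trace:
`d = {"x": 11, "b": 50}` → d = {'x': 11, 'b': 50}
`value = d["x"]` → value = 11
So value = 11

Answer: 11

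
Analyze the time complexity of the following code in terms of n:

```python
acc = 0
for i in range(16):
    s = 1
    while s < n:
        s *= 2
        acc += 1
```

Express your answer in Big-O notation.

Each loop level contributes: 1 × log n. Multiplying the contributions gives O(log n).

Answer: O(log n)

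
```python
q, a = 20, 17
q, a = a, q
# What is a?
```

Trace:
`q, a = 20, 17` → q = 20; a = 17
`q, a = a, q` → q = 17; a = 20
So a = 20

Answer: 20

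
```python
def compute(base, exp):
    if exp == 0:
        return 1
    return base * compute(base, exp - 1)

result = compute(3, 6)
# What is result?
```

compute(3, 6) = 3 * 3 * 3 * 3 * 3 * 3 = 729

Answer: 729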